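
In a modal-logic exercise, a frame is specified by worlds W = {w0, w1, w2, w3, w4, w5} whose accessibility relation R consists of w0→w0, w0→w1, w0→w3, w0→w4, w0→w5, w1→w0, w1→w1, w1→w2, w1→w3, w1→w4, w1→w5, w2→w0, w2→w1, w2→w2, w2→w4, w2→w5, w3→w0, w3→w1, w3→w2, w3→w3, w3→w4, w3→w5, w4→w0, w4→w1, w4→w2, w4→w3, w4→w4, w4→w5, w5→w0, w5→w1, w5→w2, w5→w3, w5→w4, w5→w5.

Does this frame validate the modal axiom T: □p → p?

The schema T characterises exactly the reflexive frames.
Reflexive: yes — every world is R-related to itself.

Yes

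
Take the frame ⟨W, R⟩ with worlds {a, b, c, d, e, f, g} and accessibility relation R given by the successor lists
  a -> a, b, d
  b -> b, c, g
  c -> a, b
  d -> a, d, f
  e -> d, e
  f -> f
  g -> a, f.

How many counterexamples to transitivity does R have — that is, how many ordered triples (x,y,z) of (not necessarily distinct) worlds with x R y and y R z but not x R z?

14

Enumerating: (a,b,c), (a,b,g), (a,d,f), (b,c,a), (b,g,a), (b,g,f), (c,a,d), (c,b,c), (c,b,g), (d,a,b), (e,d,a), (e,d,f), (g,a,b), (g,a,d).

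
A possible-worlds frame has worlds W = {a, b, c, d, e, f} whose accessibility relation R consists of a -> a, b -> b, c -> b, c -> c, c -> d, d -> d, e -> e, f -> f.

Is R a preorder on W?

Reflexive: yes — every world is R-related to itself.
Transitive: yes — every two-step R-path is closed by a direct edge.
So R is a preorder.

Yes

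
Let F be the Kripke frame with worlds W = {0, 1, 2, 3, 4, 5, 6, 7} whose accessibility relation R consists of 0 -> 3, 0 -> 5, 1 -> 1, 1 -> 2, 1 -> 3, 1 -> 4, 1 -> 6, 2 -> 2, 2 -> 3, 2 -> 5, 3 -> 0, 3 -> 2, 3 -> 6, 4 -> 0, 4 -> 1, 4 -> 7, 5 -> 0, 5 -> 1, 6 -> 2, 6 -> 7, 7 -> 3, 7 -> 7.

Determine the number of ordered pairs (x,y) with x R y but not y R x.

11

Enumerating: (1,2), (1,3), (1,6), (2,5), (3,6), (4,0), (4,7), (5,1), (6,2), (6,7), (7,3).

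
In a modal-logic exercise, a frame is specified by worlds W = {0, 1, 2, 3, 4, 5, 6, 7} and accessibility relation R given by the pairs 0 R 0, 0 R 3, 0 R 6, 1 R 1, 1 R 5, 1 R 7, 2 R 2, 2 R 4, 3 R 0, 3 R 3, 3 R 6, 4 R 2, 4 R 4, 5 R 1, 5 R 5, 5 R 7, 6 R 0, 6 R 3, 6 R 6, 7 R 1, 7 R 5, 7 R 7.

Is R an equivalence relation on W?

Reflexive: yes — every world is R-related to itself.
Symmetric: yes — every pair in R has its reverse in R.
Transitive: yes — every two-step R-path is closed by a direct edge.
So R is an equivalence relation.

Yes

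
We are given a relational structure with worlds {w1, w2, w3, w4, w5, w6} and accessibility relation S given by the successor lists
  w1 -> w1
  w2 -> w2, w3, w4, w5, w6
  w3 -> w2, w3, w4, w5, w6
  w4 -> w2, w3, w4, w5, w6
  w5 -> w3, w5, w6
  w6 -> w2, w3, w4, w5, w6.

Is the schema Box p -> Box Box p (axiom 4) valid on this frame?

No

By correspondence theory, 4 is valid on a frame iff S is transitive.
Transitive: no — w5 S w3 and w3 S w2, but not w5 S w2.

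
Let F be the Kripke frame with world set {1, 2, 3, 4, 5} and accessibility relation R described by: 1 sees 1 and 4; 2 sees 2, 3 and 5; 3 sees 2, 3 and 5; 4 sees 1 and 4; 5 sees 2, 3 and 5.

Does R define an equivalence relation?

Reflexive: yes — every world is R-related to itself.
Symmetric: yes — every pair in R has its reverse in R.
Transitive: yes — every two-step R-path is closed by a direct edge.
So R is an equivalence relation.

Yes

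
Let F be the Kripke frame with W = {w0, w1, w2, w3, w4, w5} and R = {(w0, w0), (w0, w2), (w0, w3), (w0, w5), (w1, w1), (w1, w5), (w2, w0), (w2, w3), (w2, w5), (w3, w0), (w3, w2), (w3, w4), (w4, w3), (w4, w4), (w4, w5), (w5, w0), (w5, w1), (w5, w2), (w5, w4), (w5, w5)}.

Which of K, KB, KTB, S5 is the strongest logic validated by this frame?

Symmetric (axiom B): yes — every pair in R has its reverse in R.
Reflexive (axiom T): no — w2 is not related to itself.
Euclidean (axiom 5): no — w0 R w3 and w0 R w5, but not w3 R w5.
So F validates K, KB; KTB would additionally require R to be reflexive. The strongest is KB.

KB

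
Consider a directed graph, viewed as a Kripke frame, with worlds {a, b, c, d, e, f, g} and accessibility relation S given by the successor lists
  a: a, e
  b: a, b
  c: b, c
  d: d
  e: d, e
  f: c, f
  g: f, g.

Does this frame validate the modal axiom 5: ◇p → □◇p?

No

Axiom 5 corresponds to the accessibility relation being Euclidean.
Euclidean: no — a S e and a S a, but not e S a.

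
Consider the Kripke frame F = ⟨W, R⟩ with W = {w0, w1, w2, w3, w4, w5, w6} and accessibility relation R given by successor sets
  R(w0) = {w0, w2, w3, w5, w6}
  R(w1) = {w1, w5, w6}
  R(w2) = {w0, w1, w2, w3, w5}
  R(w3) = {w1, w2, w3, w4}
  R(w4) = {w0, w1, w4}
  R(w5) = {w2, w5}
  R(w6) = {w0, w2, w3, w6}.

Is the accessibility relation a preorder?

No

Reflexive: yes — every world is R-related to itself.
Transitive: no — w0 R w2 and w2 R w1, but not w0 R w1.
So R is not a preorder.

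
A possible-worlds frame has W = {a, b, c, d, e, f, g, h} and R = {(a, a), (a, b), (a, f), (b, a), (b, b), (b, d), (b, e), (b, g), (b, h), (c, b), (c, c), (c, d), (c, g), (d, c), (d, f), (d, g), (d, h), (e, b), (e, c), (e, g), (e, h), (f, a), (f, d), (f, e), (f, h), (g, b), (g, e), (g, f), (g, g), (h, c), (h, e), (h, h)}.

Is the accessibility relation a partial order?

No

Reflexive: no — d is not related to itself.
Transitive: no — a R b and b R d, but not a R d.
Antisymmetric: no — a R b and b R a with a ≠ b.
So R is not a partial order.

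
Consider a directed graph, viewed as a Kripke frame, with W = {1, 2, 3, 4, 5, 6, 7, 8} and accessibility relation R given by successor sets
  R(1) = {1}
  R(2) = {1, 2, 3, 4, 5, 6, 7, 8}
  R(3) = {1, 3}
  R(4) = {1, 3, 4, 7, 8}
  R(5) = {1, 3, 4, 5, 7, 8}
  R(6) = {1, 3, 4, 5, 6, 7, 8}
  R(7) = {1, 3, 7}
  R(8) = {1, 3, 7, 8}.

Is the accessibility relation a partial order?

Yes

Reflexive: yes — every world is R-related to itself.
Transitive: yes — every two-step R-path is closed by a direct edge.
Antisymmetric: yes — no distinct pair is related both ways.
So R is a partial order.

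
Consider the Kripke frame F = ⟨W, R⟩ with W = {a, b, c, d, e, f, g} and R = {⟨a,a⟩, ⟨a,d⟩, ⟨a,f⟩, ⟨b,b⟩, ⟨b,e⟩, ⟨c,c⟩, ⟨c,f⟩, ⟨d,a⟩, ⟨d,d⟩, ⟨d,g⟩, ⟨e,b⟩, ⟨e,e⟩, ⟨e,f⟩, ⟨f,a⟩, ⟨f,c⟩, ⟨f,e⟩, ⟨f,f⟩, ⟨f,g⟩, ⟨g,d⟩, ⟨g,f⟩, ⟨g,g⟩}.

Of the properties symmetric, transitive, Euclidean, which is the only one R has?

symmetric

Symmetric: yes — every pair in R has its reverse in R.
Transitive: no — a R d and d R g, but not a R g.
Euclidean: no — a R d and a R f, but not d R f.
Only symmetric holds.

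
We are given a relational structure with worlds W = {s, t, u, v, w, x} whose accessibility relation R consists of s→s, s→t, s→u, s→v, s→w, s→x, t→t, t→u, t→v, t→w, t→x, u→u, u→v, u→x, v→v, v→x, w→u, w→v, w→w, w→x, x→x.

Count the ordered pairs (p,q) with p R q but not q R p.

Enumerating: (s,t), (s,u), (s,v), (s,w), (s,x), (t,u), (t,v), (t,w), (t,x), (u,v), (u,x), (v,x), (w,u), (w,v), (w,x).

15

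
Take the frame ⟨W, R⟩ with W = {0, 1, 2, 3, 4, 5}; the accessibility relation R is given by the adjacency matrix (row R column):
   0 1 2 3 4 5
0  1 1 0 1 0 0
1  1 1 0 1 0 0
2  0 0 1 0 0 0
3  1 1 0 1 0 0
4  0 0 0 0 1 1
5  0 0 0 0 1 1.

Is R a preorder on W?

Reflexive: yes — every world is R-related to itself.
Transitive: yes — every two-step R-path is closed by a direct edge.
So R is a preorder.

Yes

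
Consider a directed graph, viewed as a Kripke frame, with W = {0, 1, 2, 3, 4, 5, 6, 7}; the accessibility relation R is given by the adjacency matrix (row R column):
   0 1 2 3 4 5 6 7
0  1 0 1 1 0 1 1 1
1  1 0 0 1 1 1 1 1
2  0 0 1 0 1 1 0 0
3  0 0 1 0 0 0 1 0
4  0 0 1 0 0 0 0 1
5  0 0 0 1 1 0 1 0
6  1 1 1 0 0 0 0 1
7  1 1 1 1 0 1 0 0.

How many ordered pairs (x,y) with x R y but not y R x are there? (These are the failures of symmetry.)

19

Enumerating: (0,2), (0,3), (0,5), (1,0), (1,3), (1,4), (1,5), (2,5), (3,2), (3,6), (4,7), (5,3), … and 7 more.
Total: 19.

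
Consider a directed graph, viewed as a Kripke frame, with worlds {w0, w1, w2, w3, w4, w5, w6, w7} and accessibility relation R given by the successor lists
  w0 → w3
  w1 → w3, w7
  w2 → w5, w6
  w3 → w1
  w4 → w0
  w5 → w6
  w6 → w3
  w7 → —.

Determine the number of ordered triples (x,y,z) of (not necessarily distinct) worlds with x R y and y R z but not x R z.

Enumerating: (w0,w3,w1), (w1,w3,w1), (w2,w6,w3), (w3,w1,w3), (w3,w1,w7), (w4,w0,w3), (w5,w6,w3), (w6,w3,w1).

8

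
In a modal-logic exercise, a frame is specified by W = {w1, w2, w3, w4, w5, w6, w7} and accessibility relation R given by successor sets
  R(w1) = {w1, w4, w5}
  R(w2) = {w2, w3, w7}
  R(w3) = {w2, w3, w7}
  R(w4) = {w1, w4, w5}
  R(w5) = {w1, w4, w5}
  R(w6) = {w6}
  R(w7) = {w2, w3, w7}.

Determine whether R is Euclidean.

Euclidean: yes — any two successors of a common world are R-related.

Yes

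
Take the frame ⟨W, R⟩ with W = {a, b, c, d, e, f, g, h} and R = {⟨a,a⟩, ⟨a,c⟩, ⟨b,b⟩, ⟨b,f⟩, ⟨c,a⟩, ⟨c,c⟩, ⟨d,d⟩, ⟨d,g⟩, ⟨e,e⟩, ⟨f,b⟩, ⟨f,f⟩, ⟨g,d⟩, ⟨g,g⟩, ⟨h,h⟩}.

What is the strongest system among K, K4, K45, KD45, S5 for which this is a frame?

Transitive (axiom 4): yes — every two-step R-path is closed by a direct edge.
Euclidean (axiom 5): yes — any two successors of a common world are R-related.
Serial (axiom D): yes — every world has a successor (e.g. a R a).
Reflexive (axiom T): yes — every world is R-related to itself.
So F validates K, K4, K45, KD45, S5. The strongest is S5.

S5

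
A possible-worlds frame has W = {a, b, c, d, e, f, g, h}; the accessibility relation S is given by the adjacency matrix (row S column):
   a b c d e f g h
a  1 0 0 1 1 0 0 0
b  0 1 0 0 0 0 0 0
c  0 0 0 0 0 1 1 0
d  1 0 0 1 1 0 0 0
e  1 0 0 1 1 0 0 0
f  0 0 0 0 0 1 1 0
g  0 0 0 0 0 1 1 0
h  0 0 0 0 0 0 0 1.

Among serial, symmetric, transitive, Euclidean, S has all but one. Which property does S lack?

Serial: yes — every world has a successor (e.g. a S a).
Symmetric: no — c S f but not f S c.
Transitive: yes — every two-step S-path is closed by a direct edge.
Euclidean: yes — any two successors of a common world are S-related.
Only symmetric fails.

symmetric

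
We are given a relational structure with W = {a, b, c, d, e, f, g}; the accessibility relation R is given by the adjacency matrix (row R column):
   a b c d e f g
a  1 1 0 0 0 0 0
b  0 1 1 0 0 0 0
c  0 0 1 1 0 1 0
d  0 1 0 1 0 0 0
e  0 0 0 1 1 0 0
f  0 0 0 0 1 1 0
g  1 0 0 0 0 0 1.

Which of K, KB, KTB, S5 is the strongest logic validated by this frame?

K

Symmetric (axiom B): no — a R b but not b R a.
Reflexive (axiom T): yes — every world is R-related to itself.
Euclidean (axiom 5): no — c R d and c R f, but not d R f.
So F validates K; KB would additionally require R to be symmetric. The strongest is K.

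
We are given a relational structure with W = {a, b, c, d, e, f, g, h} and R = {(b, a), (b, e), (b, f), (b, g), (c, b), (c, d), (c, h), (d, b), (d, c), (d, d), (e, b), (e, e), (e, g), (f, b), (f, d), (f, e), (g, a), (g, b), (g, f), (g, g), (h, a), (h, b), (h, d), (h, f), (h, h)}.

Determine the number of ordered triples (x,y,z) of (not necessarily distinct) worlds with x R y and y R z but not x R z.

Enumerating: (b,e,b), (b,f,b), (b,f,d), (b,g,b), (c,b,a), (c,b,e), (c,b,f), (c,b,g), (c,d,c), (c,h,a), (c,h,f), (d,b,a), … and 20 more.
Total: 32.

32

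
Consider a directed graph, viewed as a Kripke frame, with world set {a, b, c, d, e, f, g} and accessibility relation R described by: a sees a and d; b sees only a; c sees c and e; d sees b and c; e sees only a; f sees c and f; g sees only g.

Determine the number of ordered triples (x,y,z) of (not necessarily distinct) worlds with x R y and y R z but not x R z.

8

Enumerating: (a,d,b), (a,d,c), (b,a,d), (c,e,a), (d,b,a), (d,c,e), (e,a,d), (f,c,e).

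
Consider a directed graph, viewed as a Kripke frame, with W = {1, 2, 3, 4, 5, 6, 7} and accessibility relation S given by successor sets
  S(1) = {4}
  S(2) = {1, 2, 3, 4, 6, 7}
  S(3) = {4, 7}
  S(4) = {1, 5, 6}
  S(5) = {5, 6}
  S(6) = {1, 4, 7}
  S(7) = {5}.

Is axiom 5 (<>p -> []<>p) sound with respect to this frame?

The schema 5 characterises exactly the Euclidean frames.
Euclidean: no — 2 S 1 and 2 S 3, but not 1 S 3.

No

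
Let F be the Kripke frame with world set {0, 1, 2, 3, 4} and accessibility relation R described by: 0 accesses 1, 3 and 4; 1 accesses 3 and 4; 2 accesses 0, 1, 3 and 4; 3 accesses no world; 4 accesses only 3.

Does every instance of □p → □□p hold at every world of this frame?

Yes

By correspondence theory, 4 is valid on a frame iff R is transitive.
Transitive: yes — every two-step R-path is closed by a direct edge.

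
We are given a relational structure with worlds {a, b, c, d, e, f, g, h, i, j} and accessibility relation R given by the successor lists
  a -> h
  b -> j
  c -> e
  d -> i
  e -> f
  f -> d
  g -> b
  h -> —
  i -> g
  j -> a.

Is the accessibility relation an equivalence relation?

Reflexive: no — a is not related to itself.
Symmetric: no — a R h but not h R a.
Transitive: no — b R j and j R a, but not b R a.
So R is not an equivalence relation.

No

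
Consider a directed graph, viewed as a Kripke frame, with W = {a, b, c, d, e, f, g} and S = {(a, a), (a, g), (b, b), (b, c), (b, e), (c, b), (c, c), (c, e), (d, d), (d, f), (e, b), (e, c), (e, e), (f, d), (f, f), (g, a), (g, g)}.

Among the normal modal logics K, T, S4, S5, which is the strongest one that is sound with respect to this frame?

Reflexive (axiom T): yes — every world is S-related to itself.
Transitive (axiom 4): yes — every two-step S-path is closed by a direct edge.
Euclidean (axiom 5): yes — any two successors of a common world are S-related.
So F validates K, T, S4, S5. The strongest is S5.

S5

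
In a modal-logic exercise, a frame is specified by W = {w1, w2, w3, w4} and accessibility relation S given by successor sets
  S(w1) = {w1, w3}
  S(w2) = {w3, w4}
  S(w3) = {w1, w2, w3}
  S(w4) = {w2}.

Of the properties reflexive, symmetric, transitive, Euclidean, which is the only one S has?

symmetric

Reflexive: no — w2 is not related to itself.
Symmetric: yes — every pair in S has its reverse in S.
Transitive: no — w1 S w3 and w3 S w2, but not w1 S w2.
Euclidean: no — w2 S w3 and w2 S w4, but not w3 S w4.
Only symmetric holds.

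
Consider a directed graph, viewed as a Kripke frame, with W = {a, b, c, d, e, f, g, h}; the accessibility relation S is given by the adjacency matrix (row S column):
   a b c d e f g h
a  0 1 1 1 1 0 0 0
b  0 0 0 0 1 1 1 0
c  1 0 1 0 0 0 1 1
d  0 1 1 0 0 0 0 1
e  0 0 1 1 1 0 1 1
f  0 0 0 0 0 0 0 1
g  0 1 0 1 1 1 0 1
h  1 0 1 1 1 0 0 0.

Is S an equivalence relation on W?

No

Reflexive: no — a is not related to itself.
Symmetric: no — a S b but not b S a.
Transitive: no — a S b and b S f, but not a S f.
So S is not an equivalence relation.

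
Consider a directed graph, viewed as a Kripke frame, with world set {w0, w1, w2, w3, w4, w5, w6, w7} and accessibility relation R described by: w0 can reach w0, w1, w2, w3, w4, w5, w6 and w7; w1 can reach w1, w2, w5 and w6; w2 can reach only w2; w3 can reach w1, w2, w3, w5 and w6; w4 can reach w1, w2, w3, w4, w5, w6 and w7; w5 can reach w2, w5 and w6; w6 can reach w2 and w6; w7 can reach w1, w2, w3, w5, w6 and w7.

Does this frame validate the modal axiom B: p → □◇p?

No

Axiom B corresponds to the accessibility relation being symmetric.
Symmetric: no — w0 R w1 but not w1 R w0.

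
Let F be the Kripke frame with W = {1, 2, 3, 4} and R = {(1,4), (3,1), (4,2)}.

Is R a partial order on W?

Reflexive: no — 1 is not related to itself.
Transitive: no — 1 R 4 and 4 R 2, but not 1 R 2.
Antisymmetric: yes — no distinct pair is related both ways.
So R is not a partial order.

No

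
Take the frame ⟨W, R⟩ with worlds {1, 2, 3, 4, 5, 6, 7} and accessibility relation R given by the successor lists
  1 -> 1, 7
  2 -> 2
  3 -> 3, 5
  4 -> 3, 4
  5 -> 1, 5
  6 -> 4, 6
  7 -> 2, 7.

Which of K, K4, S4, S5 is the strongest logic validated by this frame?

K

Transitive (axiom 4): no — 1 R 7 and 7 R 2, but not 1 R 2.
Reflexive (axiom T): yes — every world is R-related to itself.
Euclidean (axiom 5): no — 1 R 7 and 1 R 1, but not 7 R 1.
So F validates K; K4 would additionally require R to be transitive. The strongest is K.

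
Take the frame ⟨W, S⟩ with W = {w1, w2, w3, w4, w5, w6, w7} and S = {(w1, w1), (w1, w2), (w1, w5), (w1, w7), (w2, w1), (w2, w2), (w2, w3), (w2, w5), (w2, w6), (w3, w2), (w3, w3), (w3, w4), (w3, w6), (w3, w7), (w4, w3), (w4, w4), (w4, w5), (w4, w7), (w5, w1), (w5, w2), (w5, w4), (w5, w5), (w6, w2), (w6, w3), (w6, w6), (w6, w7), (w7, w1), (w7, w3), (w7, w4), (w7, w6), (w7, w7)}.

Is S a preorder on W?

Reflexive: yes — every world is S-related to itself.
Transitive: no — w1 S w2 and w2 S w3, but not w1 S w3.
So S is not a preorder.

No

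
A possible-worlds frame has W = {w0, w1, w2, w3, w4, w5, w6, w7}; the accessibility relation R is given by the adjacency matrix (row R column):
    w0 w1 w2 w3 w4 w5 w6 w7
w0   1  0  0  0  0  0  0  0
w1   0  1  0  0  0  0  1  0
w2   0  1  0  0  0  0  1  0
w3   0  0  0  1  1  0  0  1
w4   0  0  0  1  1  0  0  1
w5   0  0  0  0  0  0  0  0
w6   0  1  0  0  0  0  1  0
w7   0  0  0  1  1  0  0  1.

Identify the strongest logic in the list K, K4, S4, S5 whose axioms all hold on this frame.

K4

Transitive (axiom 4): yes — every two-step R-path is closed by a direct edge.
Reflexive (axiom T): no — w2 is not related to itself.
Euclidean (axiom 5): yes — any two successors of a common world are R-related.
So F validates K, K4; S4 would additionally require R to be reflexive. The strongest is K4.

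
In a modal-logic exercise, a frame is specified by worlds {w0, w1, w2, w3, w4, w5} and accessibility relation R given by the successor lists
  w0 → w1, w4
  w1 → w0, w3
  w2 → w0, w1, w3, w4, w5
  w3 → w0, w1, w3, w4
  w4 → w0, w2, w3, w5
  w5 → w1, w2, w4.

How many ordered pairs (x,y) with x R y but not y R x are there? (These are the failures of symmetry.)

Enumerating: (w2,w0), (w2,w1), (w2,w3), (w3,w0), (w5,w1).

5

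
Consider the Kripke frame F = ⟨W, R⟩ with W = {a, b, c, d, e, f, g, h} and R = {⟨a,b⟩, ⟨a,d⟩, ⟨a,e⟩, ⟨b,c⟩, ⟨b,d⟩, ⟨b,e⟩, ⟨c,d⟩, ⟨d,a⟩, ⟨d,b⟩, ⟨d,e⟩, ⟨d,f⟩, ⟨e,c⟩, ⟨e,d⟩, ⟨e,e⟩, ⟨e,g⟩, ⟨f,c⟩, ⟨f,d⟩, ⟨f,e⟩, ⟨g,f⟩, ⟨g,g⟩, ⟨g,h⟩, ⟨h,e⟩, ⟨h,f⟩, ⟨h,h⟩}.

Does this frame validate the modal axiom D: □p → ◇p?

By correspondence theory, D is valid on a frame iff R is serial.
Serial: yes — every world has a successor (e.g. a R b).

Yes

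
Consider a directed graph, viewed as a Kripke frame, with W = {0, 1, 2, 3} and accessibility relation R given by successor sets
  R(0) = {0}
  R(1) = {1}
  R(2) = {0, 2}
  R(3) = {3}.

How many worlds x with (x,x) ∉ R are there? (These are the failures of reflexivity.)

R is reflexive; there are no such worlds.

0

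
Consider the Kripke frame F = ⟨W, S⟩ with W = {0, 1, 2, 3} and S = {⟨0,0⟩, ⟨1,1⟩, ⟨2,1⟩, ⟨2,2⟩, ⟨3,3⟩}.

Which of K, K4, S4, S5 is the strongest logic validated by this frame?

Transitive (axiom 4): yes — every two-step S-path is closed by a direct edge.
Reflexive (axiom T): yes — every world is S-related to itself.
Euclidean (axiom 5): no — 2 S 1 and 2 S 2, but not 1 S 2.
So F validates K, K4, S4; S5 would additionally require S to be Euclidean. The strongest is S4.

S4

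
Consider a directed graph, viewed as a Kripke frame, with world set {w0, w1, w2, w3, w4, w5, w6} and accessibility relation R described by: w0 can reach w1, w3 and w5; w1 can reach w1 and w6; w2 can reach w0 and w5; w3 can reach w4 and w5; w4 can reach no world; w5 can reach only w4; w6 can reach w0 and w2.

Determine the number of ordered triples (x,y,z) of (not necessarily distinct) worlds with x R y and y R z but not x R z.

12

Enumerating: (w0,w1,w6), (w0,w3,w4), (w0,w5,w4), (w1,w6,w0), (w1,w6,w2), (w2,w0,w1), (w2,w0,w3), (w2,w5,w4), (w6,w0,w1), (w6,w0,w3), (w6,w0,w5), (w6,w2,w5).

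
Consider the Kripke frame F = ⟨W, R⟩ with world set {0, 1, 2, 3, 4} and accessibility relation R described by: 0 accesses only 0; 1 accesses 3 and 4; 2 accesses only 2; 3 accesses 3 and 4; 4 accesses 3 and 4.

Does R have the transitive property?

Yes

Transitive: yes — every two-step R-path is closed by a direct edge.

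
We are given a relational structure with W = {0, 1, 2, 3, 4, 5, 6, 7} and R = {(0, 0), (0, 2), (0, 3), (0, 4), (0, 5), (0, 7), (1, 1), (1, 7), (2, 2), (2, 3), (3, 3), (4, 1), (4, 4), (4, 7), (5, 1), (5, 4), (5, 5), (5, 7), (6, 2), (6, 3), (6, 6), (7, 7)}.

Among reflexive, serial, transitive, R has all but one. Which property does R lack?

Reflexive: yes — every world is R-related to itself.
Serial: yes — every world has a successor (e.g. 0 R 0).
Transitive: no — 0 R 4 and 4 R 1, but not 0 R 1.
Only transitive fails.

transitive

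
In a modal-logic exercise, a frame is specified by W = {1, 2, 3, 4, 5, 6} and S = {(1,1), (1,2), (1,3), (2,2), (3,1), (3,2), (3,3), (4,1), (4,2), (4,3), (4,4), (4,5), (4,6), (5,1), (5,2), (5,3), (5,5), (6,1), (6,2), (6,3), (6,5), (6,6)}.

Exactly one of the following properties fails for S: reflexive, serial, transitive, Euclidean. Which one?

Reflexive: yes — every world is S-related to itself.
Serial: yes — every world has a successor (e.g. 1 S 1).
Transitive: yes — every two-step S-path is closed by a direct edge.
Euclidean: no — 1 S 2 and 1 S 3, but not 2 S 3.
Only Euclidean fails.

Euclidean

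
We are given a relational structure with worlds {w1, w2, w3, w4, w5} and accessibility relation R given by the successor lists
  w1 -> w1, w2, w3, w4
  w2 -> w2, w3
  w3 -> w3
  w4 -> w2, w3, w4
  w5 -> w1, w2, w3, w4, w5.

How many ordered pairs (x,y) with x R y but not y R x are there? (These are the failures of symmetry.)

10

Enumerating: (w1,w2), (w1,w3), (w1,w4), (w2,w3), (w4,w2), (w4,w3), (w5,w1), (w5,w2), (w5,w3), (w5,w4).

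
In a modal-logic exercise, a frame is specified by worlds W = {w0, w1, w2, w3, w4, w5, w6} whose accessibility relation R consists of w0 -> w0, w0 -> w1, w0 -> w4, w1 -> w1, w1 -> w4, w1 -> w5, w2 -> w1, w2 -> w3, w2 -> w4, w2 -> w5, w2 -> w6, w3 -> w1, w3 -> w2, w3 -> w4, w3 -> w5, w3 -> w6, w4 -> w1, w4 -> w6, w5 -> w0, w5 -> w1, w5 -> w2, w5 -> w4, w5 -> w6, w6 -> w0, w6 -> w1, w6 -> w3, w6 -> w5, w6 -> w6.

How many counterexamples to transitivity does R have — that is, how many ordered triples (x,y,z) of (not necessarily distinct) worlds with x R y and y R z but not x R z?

30

Enumerating: (w0,w1,w5), (w0,w4,w6), (w1,w4,w6), (w1,w5,w0), (w1,w5,w2), (w1,w5,w6), (w2,w3,w2), (w2,w5,w0), (w2,w5,w2), (w2,w6,w0), (w3,w2,w3), (w3,w5,w0), … and 18 more.
Total: 30.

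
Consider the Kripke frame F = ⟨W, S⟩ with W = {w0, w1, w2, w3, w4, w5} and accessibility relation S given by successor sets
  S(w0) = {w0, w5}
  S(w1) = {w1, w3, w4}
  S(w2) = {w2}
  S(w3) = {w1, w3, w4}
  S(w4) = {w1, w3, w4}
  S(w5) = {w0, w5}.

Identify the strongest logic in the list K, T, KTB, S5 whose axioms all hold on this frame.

S5

Reflexive (axiom T): yes — every world is S-related to itself.
Symmetric (axiom B): yes — every pair in S has its reverse in S.
Euclidean (axiom 5): yes — any two successors of a common world are S-related.
So F validates K, T, KTB, S5. The strongest is S5.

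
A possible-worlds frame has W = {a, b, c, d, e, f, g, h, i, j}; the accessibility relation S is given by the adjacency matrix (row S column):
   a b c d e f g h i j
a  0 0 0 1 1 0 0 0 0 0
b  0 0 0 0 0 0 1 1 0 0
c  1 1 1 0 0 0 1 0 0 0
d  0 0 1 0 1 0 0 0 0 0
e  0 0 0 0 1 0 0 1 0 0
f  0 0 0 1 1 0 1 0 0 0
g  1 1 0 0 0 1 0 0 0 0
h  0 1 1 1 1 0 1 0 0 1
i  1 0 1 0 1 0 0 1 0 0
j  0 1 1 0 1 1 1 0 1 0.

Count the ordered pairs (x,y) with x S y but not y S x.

24

Enumerating: (a,d), (a,e), (c,a), (c,b), (c,g), (d,c), (d,e), (f,d), (f,e), (g,a), (h,c), (h,d), … and 12 more.
Total: 24.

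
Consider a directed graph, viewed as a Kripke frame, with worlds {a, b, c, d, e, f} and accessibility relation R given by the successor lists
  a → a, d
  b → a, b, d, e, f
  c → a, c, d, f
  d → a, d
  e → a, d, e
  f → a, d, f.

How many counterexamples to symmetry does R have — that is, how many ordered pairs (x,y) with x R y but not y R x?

11

Enumerating: (b,a), (b,d), (b,e), (b,f), (c,a), (c,d), (c,f), (e,a), (e,d), (f,a), (f,d).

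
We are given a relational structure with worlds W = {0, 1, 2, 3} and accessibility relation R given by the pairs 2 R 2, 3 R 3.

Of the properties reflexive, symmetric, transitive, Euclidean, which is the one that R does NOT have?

reflexive

Reflexive: no — 0 is not related to itself.
Symmetric: yes — every pair in R has its reverse in R.
Transitive: yes — every two-step R-path is closed by a direct edge.
Euclidean: yes — any two successors of a common world are R-related.
Only reflexive fails.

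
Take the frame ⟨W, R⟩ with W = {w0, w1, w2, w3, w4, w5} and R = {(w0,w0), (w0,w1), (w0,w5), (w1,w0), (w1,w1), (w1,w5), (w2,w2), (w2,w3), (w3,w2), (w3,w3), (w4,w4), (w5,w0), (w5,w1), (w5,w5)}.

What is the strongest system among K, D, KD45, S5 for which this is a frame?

S5

Serial (axiom D): yes — every world has a successor (e.g. w0 R w0).
Transitive (axiom 4): yes — every two-step R-path is closed by a direct edge.
Euclidean (axiom 5): yes — any two successors of a common world are R-related.
Reflexive (axiom T): yes — every world is R-related to itself.
So F validates K, D, KD45, S5. The strongest is S5.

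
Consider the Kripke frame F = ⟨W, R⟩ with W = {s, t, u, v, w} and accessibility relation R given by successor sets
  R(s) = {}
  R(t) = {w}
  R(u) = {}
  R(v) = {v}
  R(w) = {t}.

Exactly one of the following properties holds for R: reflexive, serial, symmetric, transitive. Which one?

symmetric

Reflexive: no — s is not related to itself.
Serial: no — s has no R-successor.
Symmetric: yes — every pair in R has its reverse in R.
Transitive: no — t R w and w R t, but not t R t.
Only symmetric holds.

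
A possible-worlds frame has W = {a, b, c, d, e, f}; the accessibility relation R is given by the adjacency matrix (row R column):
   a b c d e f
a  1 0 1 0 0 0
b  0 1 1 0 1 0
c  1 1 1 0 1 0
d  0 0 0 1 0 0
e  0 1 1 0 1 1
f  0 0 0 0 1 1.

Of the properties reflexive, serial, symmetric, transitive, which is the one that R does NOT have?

Reflexive: yes — every world is R-related to itself.
Serial: yes — every world has a successor (e.g. a R a).
Symmetric: yes — every pair in R has its reverse in R.
Transitive: no — a R c and c R b, but not a R b.
Only transitive fails.

transitive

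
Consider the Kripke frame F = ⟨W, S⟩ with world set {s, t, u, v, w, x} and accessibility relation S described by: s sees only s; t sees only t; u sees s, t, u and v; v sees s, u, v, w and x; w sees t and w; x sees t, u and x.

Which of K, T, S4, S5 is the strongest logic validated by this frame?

T

Reflexive (axiom T): yes — every world is S-related to itself.
Transitive (axiom 4): no — u S v and v S w, but not u S w.
Euclidean (axiom 5): no — u S s and u S t, but not s S t.
So F validates K, T; S4 would additionally require S to be transitive. The strongest is T.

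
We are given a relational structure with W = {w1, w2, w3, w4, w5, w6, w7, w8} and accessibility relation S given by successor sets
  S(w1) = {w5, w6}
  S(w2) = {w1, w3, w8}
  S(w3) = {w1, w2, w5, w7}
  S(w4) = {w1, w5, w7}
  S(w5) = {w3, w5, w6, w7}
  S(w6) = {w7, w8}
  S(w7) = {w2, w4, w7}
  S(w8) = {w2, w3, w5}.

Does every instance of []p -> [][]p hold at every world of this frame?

No

The schema 4 characterises exactly the transitive frames.
Transitive: no — w1 S w5 and w5 S w3, but not w1 S w3.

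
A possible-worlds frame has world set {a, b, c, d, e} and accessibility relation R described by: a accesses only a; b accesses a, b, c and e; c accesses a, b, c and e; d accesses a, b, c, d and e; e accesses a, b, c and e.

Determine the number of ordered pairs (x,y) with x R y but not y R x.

Enumerating: (b,a), (c,a), (d,a), (d,b), (d,c), (d,e), (e,a).

7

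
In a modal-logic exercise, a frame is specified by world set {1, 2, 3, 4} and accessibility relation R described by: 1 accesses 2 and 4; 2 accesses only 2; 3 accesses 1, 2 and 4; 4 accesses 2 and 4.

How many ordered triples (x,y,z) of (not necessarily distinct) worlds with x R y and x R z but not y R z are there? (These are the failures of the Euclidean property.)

Enumerating: (1,2,4), (3,1,1), (3,2,1), (3,2,4), (3,4,1), (4,2,4).

6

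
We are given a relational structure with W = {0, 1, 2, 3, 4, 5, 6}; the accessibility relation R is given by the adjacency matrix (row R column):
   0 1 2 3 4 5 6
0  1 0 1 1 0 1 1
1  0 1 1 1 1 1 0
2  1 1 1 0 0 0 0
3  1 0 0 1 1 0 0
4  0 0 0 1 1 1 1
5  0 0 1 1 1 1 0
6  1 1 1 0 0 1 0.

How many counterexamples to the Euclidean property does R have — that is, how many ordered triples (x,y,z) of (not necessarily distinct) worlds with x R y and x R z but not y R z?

40

Enumerating: (0,2,3), (0,2,5), (0,2,6), (0,3,2), (0,3,5), (0,3,6), (0,5,0), (0,5,6), (0,6,3), (0,6,6), (1,2,3), (1,2,4), … and 28 more.
Total: 40.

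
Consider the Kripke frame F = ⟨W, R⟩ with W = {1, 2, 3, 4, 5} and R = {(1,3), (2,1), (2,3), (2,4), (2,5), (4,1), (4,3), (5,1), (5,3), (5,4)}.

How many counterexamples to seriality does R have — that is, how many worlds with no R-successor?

Enumerating: 3.

1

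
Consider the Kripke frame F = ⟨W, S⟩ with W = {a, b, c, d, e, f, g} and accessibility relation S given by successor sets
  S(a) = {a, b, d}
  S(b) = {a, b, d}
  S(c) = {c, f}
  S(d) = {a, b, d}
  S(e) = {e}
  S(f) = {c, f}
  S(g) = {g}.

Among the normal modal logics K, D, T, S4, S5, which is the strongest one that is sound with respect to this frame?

Serial (axiom D): yes — every world has a successor (e.g. a S a).
Reflexive (axiom T): yes — every world is S-related to itself.
Transitive (axiom 4): yes — every two-step S-path is closed by a direct edge.
Euclidean (axiom 5): yes — any two successors of a common world are S-related.
So F validates K, D, T, S4, S5. The strongest is S5.

S5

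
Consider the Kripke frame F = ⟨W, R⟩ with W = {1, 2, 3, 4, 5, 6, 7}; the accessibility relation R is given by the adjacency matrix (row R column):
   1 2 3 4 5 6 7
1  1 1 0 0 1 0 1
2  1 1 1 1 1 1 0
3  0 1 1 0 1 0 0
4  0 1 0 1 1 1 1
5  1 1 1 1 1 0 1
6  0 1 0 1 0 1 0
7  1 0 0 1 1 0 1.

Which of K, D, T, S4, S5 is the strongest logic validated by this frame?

T

Serial (axiom D): yes — every world has a successor (e.g. 1 R 1).
Reflexive (axiom T): yes — every world is R-related to itself.
Transitive (axiom 4): no — 1 R 2 and 2 R 3, but not 1 R 3.
Euclidean (axiom 5): no — 1 R 2 and 1 R 7, but not 2 R 7.
So F validates K, D, T; S4 would additionally require R to be transitive. The strongest is T.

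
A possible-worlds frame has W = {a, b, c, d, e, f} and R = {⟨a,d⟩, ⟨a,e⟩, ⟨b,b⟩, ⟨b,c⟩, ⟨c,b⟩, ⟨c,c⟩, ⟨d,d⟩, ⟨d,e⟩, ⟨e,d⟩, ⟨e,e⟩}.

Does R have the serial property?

Serial: no — f has no R-successor.

No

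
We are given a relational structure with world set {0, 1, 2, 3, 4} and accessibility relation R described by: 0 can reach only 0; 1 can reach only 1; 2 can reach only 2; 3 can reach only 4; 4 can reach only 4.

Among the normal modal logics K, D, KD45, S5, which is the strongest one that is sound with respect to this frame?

KD45

Serial (axiom D): yes — every world has a successor (e.g. 0 R 0).
Transitive (axiom 4): yes — every two-step R-path is closed by a direct edge.
Euclidean (axiom 5): yes — any two successors of a common world are R-related.
Reflexive (axiom T): no — 3 is not related to itself.
So F validates K, D, KD45; S5 would additionally require R to be reflexive. The strongest is KD45.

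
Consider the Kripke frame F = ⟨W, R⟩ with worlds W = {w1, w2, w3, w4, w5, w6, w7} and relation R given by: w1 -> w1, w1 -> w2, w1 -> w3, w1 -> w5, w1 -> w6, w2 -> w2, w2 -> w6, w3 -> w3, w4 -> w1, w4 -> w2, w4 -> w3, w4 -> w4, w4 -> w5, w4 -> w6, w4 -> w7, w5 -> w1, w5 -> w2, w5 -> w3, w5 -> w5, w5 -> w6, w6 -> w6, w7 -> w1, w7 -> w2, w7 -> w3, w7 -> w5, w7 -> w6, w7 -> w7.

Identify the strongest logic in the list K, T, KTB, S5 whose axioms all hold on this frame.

Reflexive (axiom T): yes — every world is R-related to itself.
Symmetric (axiom B): no — w1 R w2 but not w2 R w1.
Euclidean (axiom 5): no — w1 R w2 and w1 R w3, but not w2 R w3.
So F validates K, T; KTB would additionally require R to be symmetric. The strongest is T.

T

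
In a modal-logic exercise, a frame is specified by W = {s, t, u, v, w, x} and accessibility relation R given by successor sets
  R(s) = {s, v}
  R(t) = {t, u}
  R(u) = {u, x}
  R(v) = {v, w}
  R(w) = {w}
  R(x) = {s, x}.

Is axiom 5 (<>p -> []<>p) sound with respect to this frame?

No

The schema 5 characterises exactly the Euclidean frames.
Euclidean: no — s R v and s R s, but not v R s.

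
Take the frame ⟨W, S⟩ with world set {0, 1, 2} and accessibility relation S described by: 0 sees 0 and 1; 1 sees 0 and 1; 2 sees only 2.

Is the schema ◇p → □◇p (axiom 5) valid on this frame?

Yes

The schema 5 characterises exactly the Euclidean frames.
Euclidean: yes — any two successors of a common world are S-related.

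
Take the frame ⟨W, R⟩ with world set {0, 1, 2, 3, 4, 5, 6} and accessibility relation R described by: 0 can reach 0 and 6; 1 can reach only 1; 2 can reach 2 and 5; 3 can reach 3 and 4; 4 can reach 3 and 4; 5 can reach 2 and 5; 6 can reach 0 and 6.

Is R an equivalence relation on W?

Yes

Reflexive: yes — every world is R-related to itself.
Symmetric: yes — every pair in R has its reverse in R.
Transitive: yes — every two-step R-path is closed by a direct edge.
So R is an equivalence relation.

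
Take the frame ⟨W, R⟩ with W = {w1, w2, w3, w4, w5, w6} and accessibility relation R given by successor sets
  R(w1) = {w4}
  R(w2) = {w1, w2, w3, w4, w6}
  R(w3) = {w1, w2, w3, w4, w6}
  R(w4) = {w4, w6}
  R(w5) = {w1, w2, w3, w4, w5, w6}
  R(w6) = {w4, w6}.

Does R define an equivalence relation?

No

Reflexive: no — w1 is not related to itself.
Symmetric: no — w1 R w4 but not w4 R w1.
Transitive: no — w1 R w4 and w4 R w6, but not w1 R w6.
So R is not an equivalence relation.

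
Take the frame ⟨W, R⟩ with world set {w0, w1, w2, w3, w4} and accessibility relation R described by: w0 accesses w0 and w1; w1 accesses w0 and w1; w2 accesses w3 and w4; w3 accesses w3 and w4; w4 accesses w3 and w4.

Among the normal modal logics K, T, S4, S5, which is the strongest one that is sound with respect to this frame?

Reflexive (axiom T): no — w2 is not related to itself.
Transitive (axiom 4): yes — every two-step R-path is closed by a direct edge.
Euclidean (axiom 5): yes — any two successors of a common world are R-related.
So F validates K; T would additionally require R to be reflexive. The strongest is K.

K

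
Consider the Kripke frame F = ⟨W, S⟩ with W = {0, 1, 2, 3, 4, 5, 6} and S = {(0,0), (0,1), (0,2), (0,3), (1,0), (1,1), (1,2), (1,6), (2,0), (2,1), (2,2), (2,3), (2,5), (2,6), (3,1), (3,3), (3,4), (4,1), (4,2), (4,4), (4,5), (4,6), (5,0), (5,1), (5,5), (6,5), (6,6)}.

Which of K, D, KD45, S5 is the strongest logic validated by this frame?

Serial (axiom D): yes — every world has a successor (e.g. 0 S 0).
Transitive (axiom 4): no — 0 S 1 and 1 S 6, but not 0 S 6.
Euclidean (axiom 5): no — 0 S 1 and 0 S 3, but not 1 S 3.
Reflexive (axiom T): yes — every world is S-related to itself.
So F validates K, D; KD45 would additionally require S to be Euclidean and transitive. The strongest is D.

D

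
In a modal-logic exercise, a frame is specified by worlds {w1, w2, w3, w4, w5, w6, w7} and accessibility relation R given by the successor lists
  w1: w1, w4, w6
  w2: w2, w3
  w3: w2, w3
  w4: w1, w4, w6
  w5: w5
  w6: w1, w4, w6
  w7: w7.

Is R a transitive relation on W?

Transitive: yes — every two-step R-path is closed by a direct edge.

Yes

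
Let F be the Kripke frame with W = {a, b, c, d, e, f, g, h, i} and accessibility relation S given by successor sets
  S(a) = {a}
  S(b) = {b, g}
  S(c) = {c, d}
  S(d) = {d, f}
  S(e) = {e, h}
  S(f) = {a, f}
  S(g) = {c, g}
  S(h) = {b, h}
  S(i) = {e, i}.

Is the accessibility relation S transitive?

Transitive: no — b S g and g S c, but not b S c.

No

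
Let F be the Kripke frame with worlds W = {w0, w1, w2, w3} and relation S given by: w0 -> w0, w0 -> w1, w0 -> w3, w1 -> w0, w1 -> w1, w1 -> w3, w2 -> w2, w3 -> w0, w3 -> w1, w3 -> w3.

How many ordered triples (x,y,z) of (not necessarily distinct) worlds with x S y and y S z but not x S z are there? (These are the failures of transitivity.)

0

S is transitive; there are no such tuples.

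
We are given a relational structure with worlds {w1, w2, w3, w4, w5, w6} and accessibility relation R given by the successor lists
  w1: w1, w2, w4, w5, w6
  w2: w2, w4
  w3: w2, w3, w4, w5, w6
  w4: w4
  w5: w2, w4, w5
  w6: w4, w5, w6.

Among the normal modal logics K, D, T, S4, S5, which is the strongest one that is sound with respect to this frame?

T

Serial (axiom D): yes — every world has a successor (e.g. w1 R w1).
Reflexive (axiom T): yes — every world is R-related to itself.
Transitive (axiom 4): no — w6 R w5 and w5 R w2, but not w6 R w2.
Euclidean (axiom 5): no — w1 R w2 and w1 R w5, but not w2 R w5.
So F validates K, D, T; S4 would additionally require R to be transitive. The strongest is T.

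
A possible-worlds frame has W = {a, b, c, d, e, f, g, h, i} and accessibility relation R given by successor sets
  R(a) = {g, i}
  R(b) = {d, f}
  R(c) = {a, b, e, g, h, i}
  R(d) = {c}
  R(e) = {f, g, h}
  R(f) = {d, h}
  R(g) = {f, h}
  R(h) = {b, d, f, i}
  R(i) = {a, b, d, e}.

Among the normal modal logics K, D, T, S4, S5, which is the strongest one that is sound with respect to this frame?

D

Serial (axiom D): yes — every world has a successor (e.g. a R g).
Reflexive (axiom T): no — a is not related to itself.
Transitive (axiom 4): no — a R g and g R f, but not a R f.
Euclidean (axiom 5): no — a R g and a R i, but not g R i.
So F validates K, D; T would additionally require R to be reflexive. The strongest is D.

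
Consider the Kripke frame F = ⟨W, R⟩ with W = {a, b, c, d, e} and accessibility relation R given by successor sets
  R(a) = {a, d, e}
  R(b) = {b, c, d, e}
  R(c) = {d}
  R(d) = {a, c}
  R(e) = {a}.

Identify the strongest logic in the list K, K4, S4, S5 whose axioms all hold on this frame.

Transitive (axiom 4): no — a R d and d R c, but not a R c.
Reflexive (axiom T): no — c is not related to itself.
Euclidean (axiom 5): no — a R d and a R e, but not d R e.
So F validates K; K4 would additionally require R to be transitive. The strongest is K.

K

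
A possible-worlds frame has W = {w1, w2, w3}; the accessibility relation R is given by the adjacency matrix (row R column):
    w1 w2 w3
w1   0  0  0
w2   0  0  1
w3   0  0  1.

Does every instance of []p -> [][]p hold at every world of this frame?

Yes

By correspondence theory, 4 is valid on a frame iff R is transitive.
Transitive: yes — every two-step R-path is closed by a direct edge.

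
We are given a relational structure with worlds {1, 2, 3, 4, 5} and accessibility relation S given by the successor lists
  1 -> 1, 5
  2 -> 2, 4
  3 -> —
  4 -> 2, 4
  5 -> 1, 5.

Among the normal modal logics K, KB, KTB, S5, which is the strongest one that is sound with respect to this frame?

Symmetric (axiom B): yes — every pair in S has its reverse in S.
Reflexive (axiom T): no — 3 is not related to itself.
Euclidean (axiom 5): yes — any two successors of a common world are S-related.
So F validates K, KB; KTB would additionally require S to be reflexive. The strongest is KB.

KB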